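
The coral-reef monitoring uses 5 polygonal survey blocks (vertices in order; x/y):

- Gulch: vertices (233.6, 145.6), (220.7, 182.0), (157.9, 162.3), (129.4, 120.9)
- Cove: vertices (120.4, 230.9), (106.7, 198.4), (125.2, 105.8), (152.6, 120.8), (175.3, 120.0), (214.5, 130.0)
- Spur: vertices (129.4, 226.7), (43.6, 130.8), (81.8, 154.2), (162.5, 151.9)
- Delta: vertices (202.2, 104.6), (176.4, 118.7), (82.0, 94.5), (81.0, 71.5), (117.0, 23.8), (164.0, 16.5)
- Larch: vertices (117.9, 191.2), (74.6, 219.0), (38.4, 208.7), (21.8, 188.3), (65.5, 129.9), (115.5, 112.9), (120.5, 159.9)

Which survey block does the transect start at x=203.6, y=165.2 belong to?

Cast a ray rightward from (203.6, 165.2). For each polygon, the edges (by vertex number in listed order) whose endpoints lie on opposite sides of y = 165.2, where each meets that height, and whether that is right or left of the point:
Gulch: 1–2 at x≈226.65 (right), 2–3 at x≈167.14 (left) → 1 crossing.
Cove: 2–3 at x≈113.33 (left), 6–1 at x≈181.67 (left) → 0 crossings.
Spur: 1–2 at x≈74.38 (left), 4–1 at x≈156.61 (left) → 0 crossings.
Delta: no edge straddles that height → 0 crossings.
Larch: 4–5 at x≈39.09 (left), 7–1 at x≈120.06 (left) → 0 crossings.
Only Gulch has an odd count, so the point is inside Gulch.

Gulch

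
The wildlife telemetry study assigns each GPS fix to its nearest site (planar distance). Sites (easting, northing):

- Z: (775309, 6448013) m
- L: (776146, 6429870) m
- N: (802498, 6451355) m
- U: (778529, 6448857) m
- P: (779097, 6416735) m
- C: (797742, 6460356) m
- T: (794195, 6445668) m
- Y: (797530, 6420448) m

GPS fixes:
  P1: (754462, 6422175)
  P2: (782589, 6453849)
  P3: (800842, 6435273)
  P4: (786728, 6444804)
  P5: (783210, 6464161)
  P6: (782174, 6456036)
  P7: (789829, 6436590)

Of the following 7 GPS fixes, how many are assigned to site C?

1

P1 → L
P2 → U
P3 → T
P4 → T
P5 → C
P6 → U
P7 → T
1 of the 7 goes to C.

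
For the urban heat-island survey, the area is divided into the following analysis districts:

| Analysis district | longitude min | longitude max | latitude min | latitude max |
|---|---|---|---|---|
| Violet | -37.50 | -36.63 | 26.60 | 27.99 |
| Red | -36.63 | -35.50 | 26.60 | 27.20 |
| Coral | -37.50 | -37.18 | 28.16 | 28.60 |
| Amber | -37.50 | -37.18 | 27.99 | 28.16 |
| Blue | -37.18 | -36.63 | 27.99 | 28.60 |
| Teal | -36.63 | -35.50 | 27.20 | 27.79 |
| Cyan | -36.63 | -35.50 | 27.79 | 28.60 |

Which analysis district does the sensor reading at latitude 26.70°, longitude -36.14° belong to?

Red

The point has longitude = -36.14 and latitude = 26.70.
Only Red satisfies -36.63 ≤ longitude ≤ -35.50 and 26.60 ≤ latitude ≤ 27.20.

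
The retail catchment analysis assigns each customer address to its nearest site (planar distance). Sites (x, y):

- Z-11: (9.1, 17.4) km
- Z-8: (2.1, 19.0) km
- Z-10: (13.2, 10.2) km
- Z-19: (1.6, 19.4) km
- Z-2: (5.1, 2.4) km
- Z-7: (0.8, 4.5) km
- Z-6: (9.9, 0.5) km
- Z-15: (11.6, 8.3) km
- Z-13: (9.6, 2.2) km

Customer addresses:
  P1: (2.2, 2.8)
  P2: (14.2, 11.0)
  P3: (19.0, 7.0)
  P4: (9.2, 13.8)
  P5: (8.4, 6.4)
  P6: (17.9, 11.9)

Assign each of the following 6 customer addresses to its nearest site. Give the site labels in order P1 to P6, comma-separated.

Z-7, Z-10, Z-10, Z-11, Z-15, Z-10

P1 → Z-7 (d²=4.85)
P2 → Z-10 (d²=1.64)
P3 → Z-10 (d²=43.88)
P4 → Z-11 (d²=12.97)
P5 → Z-15 (d²=13.85)
P6 → Z-10 (d²=24.98)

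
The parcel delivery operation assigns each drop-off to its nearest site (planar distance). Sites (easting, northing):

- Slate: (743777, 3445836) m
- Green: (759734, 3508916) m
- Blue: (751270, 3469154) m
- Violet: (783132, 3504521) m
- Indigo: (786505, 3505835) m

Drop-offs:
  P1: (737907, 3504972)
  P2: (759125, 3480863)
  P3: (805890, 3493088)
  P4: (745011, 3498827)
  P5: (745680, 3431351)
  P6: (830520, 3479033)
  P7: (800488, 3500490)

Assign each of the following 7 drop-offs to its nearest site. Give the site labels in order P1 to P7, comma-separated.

P1 → Green (d²=491973065.00)
P2 → Blue (d²=198801706.00)
P3 → Indigo (d²=538264234.00)
P4 → Green (d²=318554650.00)
P5 → Slate (d²=213436634.00)
P6 → Indigo (d²=2655667429.00)
P7 → Indigo (d²=224093314.00)

Green, Blue, Indigo, Green, Slate, Indigo, Indigo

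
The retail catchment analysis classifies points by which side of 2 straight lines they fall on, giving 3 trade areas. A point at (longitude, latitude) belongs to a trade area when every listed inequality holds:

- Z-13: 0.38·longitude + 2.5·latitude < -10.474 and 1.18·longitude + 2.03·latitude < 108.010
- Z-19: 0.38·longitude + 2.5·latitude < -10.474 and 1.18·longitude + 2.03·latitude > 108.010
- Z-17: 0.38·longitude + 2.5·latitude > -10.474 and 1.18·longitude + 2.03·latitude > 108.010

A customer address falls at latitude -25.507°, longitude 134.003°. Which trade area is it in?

0.38·134.003 + 2.5·-25.507 = -12.846, which is < -10.474
1.18·134.003 + 2.03·-25.507 = 106.344, which is < 108.010
This sign pattern matches Z-13.

Z-13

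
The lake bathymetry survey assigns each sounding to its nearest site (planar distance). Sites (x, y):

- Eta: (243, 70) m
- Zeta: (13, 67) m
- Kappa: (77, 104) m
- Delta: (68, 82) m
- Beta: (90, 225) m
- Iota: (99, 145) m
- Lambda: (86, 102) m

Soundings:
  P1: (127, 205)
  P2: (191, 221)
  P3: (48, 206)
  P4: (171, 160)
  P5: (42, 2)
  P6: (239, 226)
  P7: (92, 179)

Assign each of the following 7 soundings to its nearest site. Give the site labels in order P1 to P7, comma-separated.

P1 → Beta (d²=1769.00)
P2 → Beta (d²=10217.00)
P3 → Beta (d²=2125.00)
P4 → Iota (d²=5409.00)
P5 → Zeta (d²=5066.00)
P6 → Beta (d²=22202.00)
P7 → Iota (d²=1205.00)

Beta, Beta, Beta, Iota, Zeta, Beta, Iota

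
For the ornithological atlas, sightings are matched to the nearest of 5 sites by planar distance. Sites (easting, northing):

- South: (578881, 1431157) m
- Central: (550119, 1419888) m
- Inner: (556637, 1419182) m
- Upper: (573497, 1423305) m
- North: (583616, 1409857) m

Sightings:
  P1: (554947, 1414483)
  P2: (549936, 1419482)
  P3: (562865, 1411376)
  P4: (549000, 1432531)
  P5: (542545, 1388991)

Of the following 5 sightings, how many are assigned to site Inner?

2

P1 → Inner
P2 → Central
P3 → Inner
P4 → Central
P5 → Central
2 of the 5 go to Inner.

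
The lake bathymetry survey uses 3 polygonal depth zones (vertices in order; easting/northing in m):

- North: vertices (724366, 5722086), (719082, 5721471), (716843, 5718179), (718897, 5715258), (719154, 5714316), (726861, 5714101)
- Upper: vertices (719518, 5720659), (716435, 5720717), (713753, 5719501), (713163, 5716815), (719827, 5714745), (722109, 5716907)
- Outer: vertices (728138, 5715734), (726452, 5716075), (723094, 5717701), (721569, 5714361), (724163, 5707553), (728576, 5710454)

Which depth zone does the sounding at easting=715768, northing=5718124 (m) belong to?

Upper

Cast a ray rightward from (715768, 5718124). For each polygon, the edges (by vertex number in listed order) whose endpoints lie on opposite sides of northing = 5718124, where each meets that height, and whether that is right or left of the point:
North: 3–4 at easting≈716881.7 (right), 6–1 at easting≈725604.0 (right) → 2 crossings.
Upper: 3–4 at easting≈713450.5 (left), 6–1 at easting≈721268.6 (right) → 1 crossing.
Outer: no edge straddles that height → 0 crossings.
Only Upper has an odd count, so the point is inside Upper.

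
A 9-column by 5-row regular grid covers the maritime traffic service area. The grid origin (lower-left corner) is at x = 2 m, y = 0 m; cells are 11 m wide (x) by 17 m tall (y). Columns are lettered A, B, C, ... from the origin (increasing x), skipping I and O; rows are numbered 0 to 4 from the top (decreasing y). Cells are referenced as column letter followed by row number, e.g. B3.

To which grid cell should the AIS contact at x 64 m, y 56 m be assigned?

F1

Column index: ⌊(64 − 2) / 11⌋ = ⌊5.636⌋ = 5 → column F
Row offset from origin: ⌊(56 − 0) / 17⌋ = ⌊3.294⌋ = 3 → row 1 (counted from top)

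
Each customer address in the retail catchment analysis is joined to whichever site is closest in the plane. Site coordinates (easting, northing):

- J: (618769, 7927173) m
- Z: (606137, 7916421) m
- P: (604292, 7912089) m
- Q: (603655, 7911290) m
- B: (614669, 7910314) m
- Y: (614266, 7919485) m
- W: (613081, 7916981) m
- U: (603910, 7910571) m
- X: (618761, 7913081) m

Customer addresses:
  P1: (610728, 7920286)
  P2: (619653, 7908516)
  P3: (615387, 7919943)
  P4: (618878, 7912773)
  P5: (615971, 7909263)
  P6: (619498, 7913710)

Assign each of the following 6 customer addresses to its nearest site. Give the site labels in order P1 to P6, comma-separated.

P1 → Y (d²=13159045.00)
P2 → X (d²=21634889.00)
P3 → Y (d²=1466405.00)
P4 → X (d²=108553.00)
P5 → B (d²=2799805.00)
P6 → X (d²=938810.00)

Y, X, Y, X, B, X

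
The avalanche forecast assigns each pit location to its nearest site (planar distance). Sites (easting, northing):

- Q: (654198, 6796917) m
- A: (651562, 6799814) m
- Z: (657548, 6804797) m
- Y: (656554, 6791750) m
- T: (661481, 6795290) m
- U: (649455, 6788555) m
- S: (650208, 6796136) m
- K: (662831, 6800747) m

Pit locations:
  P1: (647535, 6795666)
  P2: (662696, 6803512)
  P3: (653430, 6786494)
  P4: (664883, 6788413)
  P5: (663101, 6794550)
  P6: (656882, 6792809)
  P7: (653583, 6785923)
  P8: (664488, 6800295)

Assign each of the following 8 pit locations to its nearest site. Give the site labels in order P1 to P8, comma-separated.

S, K, U, T, T, Y, U, K

P1 → S (d²=7365829.00)
P2 → K (d²=7663450.00)
P3 → U (d²=20048346.00)
P4 → T (d²=58866733.00)
P5 → T (d²=3172000.00)
P6 → Y (d²=1229065.00)
P7 → U (d²=23967808.00)
P8 → K (d²=2949953.00)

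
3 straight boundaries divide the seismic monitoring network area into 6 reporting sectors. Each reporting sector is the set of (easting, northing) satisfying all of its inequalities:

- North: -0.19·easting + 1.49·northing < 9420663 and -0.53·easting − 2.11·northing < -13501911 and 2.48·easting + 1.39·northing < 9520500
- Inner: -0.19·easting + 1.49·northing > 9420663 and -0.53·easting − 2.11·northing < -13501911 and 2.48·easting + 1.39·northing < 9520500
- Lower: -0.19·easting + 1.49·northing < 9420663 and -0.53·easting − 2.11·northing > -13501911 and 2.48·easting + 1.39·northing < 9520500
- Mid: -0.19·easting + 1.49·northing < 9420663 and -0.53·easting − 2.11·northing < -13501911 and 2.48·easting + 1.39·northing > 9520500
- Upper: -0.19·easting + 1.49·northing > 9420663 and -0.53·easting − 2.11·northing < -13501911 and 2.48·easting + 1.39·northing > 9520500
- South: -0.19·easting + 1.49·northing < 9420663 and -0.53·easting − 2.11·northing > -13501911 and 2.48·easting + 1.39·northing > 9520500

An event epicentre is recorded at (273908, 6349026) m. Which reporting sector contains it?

-0.19·273908 + 1.49·6349026 = 9408006.220, which is < 9420663
-0.53·273908 − 2.11·6349026 = -13541616.100, which is < -13501911
2.48·273908 + 1.39·6349026 = 9504437.980, which is < 9520500
This sign pattern matches North.

North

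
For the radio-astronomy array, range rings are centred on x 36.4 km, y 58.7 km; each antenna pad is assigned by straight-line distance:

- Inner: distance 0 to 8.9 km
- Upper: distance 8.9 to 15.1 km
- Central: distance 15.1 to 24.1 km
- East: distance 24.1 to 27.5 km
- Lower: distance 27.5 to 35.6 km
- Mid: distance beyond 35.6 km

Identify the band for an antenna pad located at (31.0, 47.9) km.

Distance = √((31.0−36.4)² + (47.9−58.7)²) = √(29.160 + 116.640) = 12.075 km.
8.9 ≤ 12.075 < 15.1 → Upper.

Upper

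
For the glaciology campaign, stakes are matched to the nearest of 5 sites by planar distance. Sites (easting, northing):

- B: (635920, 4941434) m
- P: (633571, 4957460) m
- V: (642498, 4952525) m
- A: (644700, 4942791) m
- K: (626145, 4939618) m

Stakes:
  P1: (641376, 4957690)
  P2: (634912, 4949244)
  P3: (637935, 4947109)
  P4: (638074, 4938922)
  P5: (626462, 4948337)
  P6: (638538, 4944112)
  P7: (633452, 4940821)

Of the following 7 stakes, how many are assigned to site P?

P1 → V
P2 → B
P3 → B
P4 → B
P5 → K
P6 → B
P7 → B
0 of the 7 go to P.

0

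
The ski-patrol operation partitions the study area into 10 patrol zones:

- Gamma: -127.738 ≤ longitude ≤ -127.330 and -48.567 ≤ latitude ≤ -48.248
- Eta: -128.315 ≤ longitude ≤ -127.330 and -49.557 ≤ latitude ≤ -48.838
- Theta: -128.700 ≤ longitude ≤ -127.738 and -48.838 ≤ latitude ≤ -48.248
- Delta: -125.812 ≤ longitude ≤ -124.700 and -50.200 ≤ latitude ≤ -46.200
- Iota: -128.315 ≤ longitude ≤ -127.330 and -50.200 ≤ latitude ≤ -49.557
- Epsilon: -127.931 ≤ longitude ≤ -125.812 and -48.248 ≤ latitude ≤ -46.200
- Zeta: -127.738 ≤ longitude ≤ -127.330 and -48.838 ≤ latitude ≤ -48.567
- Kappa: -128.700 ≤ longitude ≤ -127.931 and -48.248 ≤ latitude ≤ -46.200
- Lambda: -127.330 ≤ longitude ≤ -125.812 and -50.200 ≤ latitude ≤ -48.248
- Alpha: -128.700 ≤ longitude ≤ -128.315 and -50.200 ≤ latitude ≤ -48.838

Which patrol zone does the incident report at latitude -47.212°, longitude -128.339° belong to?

The point has longitude = -128.339 and latitude = -47.212.
Only Kappa satisfies -128.700 ≤ longitude ≤ -127.931 and -48.248 ≤ latitude ≤ -46.200.

Kappa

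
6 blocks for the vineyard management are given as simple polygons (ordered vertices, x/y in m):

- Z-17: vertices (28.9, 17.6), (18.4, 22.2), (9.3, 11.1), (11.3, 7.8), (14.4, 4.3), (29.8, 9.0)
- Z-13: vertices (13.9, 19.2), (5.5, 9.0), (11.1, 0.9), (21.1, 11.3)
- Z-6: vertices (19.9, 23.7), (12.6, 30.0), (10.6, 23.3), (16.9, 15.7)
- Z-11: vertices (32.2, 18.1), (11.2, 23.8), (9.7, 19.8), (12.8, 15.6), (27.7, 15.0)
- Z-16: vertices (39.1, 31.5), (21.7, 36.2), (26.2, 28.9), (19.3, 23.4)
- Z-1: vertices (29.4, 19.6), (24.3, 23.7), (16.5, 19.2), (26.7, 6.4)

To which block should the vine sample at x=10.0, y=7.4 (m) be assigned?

Z-13

Cast a ray rightward from (10.0, 7.4). For each polygon, the edges (by vertex number in listed order) whose endpoints lie on opposite sides of y = 7.4, where each meets that height, and whether that is right or left of the point:
Z-17: 4–5 at x≈11.65 (right), 5–6 at x≈24.56 (right) → 2 crossings.
Z-13: 2–3 at x≈6.61 (left), 3–4 at x≈17.35 (right) → 1 crossing.
Z-6: no edge straddles that height → 0 crossings.
Z-11: no edge straddles that height → 0 crossings.
Z-16: no edge straddles that height → 0 crossings.
Z-1: 3–4 at x≈25.90 (right), 4–1 at x≈26.90 (right) → 2 crossings.
Only Z-13 has an odd count, so the point is inside Z-13.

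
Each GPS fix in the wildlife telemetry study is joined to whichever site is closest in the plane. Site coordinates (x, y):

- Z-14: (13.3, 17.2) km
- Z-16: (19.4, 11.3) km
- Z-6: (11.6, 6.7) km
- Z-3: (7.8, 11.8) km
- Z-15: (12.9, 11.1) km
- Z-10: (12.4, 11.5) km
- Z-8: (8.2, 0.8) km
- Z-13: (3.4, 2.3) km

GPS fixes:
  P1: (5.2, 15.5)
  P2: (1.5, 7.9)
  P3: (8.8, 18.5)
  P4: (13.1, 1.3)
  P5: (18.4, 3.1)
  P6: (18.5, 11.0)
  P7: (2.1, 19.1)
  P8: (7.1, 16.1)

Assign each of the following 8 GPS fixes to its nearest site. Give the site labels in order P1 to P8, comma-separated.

P1 → Z-3 (d²=20.45)
P2 → Z-13 (d²=34.97)
P3 → Z-14 (d²=21.94)
P4 → Z-8 (d²=24.26)
P5 → Z-6 (d²=59.20)
P6 → Z-16 (d²=0.90)
P7 → Z-3 (d²=85.78)
P8 → Z-3 (d²=18.98)

Z-3, Z-13, Z-14, Z-8, Z-6, Z-16, Z-3, Z-3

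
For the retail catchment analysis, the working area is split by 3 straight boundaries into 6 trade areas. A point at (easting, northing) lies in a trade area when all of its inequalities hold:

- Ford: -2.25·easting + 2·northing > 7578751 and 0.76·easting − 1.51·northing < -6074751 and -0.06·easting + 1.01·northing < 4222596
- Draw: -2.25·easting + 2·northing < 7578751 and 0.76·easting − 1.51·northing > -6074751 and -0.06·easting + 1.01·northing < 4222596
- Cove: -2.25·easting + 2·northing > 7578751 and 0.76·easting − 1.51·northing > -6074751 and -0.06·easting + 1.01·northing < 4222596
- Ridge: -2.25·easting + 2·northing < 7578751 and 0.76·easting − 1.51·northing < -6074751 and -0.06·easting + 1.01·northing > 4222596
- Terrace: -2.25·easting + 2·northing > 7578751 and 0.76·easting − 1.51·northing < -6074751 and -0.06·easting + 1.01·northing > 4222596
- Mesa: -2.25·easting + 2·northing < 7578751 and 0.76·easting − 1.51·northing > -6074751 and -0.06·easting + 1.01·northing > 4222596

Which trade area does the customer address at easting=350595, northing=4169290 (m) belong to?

-2.25·350595 + 2·4169290 = 7549741.250, which is < 7578751
0.76·350595 − 1.51·4169290 = -6029175.700, which is > -6074751
-0.06·350595 + 1.01·4169290 = 4189947.200, which is < 4222596
This sign pattern matches Draw.

Draw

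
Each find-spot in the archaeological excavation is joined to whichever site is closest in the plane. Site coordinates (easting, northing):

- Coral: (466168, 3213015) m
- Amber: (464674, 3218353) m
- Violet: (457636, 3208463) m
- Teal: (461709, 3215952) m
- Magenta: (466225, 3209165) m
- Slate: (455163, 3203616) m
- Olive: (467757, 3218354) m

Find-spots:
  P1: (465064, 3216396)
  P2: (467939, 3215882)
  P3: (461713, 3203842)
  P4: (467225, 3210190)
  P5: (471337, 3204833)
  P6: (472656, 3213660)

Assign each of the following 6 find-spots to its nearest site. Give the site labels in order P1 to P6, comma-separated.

P1 → Amber (d²=3981949.00)
P2 → Olive (d²=6143908.00)
P3 → Violet (d²=37975570.00)
P4 → Magenta (d²=2050625.00)
P5 → Magenta (d²=44898768.00)
P6 → Coral (d²=42510169.00)

Amber, Olive, Violet, Magenta, Magenta, Coral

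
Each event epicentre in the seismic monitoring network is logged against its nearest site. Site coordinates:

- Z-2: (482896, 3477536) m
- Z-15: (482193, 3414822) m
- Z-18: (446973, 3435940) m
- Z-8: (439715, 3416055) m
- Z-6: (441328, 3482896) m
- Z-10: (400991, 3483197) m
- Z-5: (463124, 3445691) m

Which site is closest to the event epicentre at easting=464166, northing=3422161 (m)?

Squared distances to each site:
Z-2: 3417203525.000; Z-15: 378833650.000; Z-18: 485460090.000; Z-8: 635134637.000; Z-6: 4210314469.000; Z-10: 7716473921.000; Z-5: 554746664.000.
Minimum at Z-15.

Z-15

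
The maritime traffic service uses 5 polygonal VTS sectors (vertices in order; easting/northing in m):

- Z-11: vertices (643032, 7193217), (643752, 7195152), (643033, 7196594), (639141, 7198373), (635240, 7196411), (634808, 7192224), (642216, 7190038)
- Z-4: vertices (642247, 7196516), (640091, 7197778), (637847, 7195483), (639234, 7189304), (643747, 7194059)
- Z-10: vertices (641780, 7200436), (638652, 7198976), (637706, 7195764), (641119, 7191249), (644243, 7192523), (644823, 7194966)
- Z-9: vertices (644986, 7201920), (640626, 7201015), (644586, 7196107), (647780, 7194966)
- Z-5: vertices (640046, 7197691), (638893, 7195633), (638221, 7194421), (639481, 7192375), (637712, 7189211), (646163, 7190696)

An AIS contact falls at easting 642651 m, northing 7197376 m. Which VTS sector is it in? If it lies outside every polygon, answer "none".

Z-10

Cast a ray rightward from (642651, 7197376). For each polygon, the edges (by vertex number in listed order) whose endpoints lie on opposite sides of northing = 7197376, where each meets that height, and whether that is right or left of the point:
Z-11: 3–4 at easting≈641322.2 (left), 4–5 at easting≈637158.7 (left) → 0 crossings.
Z-4: 1–2 at easting≈640777.8 (left), 2–3 at easting≈639697.9 (left) → 0 crossings.
Z-10: 2–3 at easting≈638180.8 (left), 6–1 at easting≈643482.3 (right) → 1 crossing.
Z-9: 2–3 at easting≈643562.1 (right), 4–1 at easting≈646811.7 (right) → 2 crossings.
Z-5: 1–2 at easting≈639869.5 (left), 6–1 at easting≈640321.5 (left) → 0 crossings.
Only Z-10 has an odd count, so the point is inside Z-10.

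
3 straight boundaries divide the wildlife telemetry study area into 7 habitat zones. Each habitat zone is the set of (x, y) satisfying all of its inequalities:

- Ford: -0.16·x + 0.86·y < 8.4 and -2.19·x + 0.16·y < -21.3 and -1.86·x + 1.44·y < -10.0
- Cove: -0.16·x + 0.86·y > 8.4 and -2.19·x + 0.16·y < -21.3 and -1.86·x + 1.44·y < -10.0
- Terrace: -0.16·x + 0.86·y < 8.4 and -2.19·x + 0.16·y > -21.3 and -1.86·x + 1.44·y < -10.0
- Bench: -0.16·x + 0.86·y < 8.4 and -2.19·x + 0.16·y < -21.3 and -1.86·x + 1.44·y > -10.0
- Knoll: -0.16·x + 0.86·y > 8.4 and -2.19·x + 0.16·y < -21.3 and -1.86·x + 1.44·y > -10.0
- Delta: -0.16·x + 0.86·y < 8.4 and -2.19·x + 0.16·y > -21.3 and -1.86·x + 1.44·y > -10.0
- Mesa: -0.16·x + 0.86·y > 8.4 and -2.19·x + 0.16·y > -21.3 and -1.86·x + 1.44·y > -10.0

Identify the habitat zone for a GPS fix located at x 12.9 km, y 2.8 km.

Ford

-0.16·12.9 + 0.86·2.8 = 0.344, which is < 8.4
-2.19·12.9 + 0.16·2.8 = -27.803, which is < -21.3
-1.86·12.9 + 1.44·2.8 = -19.962, which is < -10.0
This sign pattern matches Ford.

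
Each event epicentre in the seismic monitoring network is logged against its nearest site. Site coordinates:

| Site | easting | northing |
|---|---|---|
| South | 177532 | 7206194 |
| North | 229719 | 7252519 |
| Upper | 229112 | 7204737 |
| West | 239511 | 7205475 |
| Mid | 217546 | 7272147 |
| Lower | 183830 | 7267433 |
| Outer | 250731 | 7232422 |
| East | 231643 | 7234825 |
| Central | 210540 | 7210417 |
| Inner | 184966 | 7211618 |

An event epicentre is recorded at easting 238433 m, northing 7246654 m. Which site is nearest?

North

Squared distances to each site:
South: 5345943401.000; North: 110332021.000; Upper: 1843915930.000; West: 1696872125.000; Mid: 1086159818.000; Lower: 3413254450.000; Outer: 353790628.000; East: 186029341.000; Central: 2091139618.000; Inner: 4086241385.000.
Minimum at North.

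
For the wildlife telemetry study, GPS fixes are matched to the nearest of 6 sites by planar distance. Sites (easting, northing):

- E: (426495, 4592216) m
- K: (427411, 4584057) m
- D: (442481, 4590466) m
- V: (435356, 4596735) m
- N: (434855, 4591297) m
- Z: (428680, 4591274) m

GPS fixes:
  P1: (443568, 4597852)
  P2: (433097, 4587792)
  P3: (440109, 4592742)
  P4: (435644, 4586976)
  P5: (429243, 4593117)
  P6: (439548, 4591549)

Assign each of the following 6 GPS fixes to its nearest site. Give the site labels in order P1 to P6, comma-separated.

D, N, D, N, Z, D

P1 → D (d²=55734565.00)
P2 → N (d²=15375589.00)
P3 → D (d²=10806560.00)
P4 → N (d²=19293562.00)
P5 → Z (d²=3713618.00)
P6 → D (d²=9775378.00)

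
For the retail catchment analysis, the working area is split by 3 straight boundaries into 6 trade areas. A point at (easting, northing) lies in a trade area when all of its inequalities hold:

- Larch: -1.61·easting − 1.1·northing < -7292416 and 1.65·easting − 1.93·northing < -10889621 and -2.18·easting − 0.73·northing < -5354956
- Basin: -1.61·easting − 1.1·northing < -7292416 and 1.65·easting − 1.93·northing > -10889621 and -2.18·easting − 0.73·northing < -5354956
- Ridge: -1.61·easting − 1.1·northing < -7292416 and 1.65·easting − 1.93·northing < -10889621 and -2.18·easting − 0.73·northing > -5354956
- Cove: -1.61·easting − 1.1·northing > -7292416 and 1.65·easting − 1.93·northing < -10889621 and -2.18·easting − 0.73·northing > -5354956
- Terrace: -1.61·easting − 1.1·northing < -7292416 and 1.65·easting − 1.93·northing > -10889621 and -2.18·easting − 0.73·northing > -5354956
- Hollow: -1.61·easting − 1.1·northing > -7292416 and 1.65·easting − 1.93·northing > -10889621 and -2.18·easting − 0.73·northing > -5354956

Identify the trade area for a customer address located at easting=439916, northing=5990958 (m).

Terrace

-1.61·439916 − 1.1·5990958 = -7298318.560, which is < -7292416
1.65·439916 − 1.93·5990958 = -10836687.540, which is > -10889621
-2.18·439916 − 0.73·5990958 = -5332416.220, which is > -5354956
This sign pattern matches Terrace.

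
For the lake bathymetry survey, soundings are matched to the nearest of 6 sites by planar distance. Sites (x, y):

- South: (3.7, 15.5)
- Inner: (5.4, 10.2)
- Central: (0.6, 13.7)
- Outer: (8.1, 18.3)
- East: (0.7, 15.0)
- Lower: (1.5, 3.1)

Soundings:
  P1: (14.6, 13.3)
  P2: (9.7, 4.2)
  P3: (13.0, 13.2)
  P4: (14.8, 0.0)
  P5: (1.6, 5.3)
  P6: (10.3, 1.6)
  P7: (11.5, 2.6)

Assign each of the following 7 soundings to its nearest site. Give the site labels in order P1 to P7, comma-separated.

Outer, Inner, Outer, Lower, Lower, Lower, Inner

P1 → Outer (d²=67.25)
P2 → Inner (d²=54.49)
P3 → Outer (d²=50.02)
P4 → Lower (d²=186.50)
P5 → Lower (d²=4.85)
P6 → Lower (d²=79.69)
P7 → Inner (d²=94.97)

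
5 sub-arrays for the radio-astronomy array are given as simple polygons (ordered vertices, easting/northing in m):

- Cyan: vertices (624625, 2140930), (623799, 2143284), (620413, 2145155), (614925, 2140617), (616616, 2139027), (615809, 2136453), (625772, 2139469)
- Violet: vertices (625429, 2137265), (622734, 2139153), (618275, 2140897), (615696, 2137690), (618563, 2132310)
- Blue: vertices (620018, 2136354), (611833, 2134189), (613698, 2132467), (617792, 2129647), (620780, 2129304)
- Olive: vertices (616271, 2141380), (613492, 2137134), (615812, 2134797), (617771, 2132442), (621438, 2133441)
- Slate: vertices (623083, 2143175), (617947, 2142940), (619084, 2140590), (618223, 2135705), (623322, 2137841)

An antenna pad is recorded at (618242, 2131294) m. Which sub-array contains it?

Blue

Cast a ray rightward from (618242, 2131294). For each polygon, the edges (by vertex number in listed order) whose endpoints lie on opposite sides of northing = 2131294, where each meets that height, and whether that is right or left of the point:
Cyan: no edge straddles that height → 0 crossings.
Violet: no edge straddles that height → 0 crossings.
Blue: 3–4 at easting≈615400.9 (left), 5–1 at easting≈620564.9 (right) → 1 crossing.
Olive: no edge straddles that height → 0 crossings.
Slate: no edge straddles that height → 0 crossings.
Only Blue has an odd count, so the point is inside Blue.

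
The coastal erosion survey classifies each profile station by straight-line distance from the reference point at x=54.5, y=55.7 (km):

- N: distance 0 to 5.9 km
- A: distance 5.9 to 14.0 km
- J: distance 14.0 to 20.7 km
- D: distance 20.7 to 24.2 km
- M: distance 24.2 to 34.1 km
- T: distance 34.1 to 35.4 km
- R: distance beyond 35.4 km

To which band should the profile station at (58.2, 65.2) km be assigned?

Distance = √((58.2−54.5)² + (65.2−55.7)²) = √(13.690 + 90.250) = 10.195 km.
5.9 ≤ 10.195 < 14.0 → A.

A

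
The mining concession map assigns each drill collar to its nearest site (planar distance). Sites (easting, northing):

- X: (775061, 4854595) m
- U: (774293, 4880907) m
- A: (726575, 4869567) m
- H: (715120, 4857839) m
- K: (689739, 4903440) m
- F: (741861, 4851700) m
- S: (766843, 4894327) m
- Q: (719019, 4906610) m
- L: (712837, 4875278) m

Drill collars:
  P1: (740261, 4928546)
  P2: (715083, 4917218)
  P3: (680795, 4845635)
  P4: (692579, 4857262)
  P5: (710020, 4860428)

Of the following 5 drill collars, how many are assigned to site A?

0

P1 → Q
P2 → Q
P3 → H
P4 → H
P5 → H
0 of the 5 go to A.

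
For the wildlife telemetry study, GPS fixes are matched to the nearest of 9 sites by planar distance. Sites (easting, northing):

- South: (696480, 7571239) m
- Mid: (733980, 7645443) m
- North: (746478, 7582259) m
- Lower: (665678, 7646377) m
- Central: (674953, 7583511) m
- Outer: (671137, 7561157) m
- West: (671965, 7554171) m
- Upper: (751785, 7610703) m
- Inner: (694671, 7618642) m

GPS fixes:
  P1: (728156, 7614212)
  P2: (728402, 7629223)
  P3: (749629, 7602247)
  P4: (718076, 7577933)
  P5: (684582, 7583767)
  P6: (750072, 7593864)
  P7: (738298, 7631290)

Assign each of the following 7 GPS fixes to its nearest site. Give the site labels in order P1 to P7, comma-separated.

Upper, Mid, Upper, South, Central, North, Mid

P1 → Upper (d²=570642722.00)
P2 → Mid (d²=294202484.00)
P3 → Upper (d²=76152272.00)
P4 → South (d²=511196852.00)
P5 → Central (d²=92783177.00)
P6 → North (d²=147592861.00)
P7 → Mid (d²=218952533.00)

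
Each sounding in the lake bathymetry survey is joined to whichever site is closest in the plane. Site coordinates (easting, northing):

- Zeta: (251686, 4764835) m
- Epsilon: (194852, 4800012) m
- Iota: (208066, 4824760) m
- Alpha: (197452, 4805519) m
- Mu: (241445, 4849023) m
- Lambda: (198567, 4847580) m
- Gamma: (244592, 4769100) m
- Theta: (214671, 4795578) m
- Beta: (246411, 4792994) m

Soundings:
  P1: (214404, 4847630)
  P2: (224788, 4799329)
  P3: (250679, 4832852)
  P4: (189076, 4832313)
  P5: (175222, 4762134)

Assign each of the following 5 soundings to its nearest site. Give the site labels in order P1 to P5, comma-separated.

Lambda, Theta, Mu, Lambda, Epsilon

P1 → Lambda (d²=250813069.00)
P2 → Theta (d²=116423690.00)
P3 → Mu (d²=346767997.00)
P4 → Lambda (d²=323160370.00)
P5 → Epsilon (d²=1820079784.00)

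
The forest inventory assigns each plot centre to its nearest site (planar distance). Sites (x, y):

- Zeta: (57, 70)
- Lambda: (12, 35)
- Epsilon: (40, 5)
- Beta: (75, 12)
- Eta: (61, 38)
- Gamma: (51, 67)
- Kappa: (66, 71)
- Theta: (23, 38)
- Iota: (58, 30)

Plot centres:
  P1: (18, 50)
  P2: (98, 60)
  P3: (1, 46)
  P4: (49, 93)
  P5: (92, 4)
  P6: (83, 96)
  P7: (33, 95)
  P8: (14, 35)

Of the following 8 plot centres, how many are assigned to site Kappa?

2

P1 → Theta
P2 → Kappa
P3 → Lambda
P4 → Zeta
P5 → Beta
P6 → Kappa
P7 → Gamma
P8 → Lambda
2 of the 8 go to Kappa.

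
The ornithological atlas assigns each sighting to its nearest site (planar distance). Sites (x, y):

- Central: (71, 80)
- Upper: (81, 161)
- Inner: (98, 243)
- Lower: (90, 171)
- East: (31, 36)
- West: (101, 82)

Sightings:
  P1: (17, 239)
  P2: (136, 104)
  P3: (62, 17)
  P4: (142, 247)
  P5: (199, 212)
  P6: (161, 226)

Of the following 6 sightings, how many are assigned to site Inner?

P1 → Inner
P2 → West
P3 → East
P4 → Inner
P5 → Inner
P6 → Inner
4 of the 6 go to Inner.

4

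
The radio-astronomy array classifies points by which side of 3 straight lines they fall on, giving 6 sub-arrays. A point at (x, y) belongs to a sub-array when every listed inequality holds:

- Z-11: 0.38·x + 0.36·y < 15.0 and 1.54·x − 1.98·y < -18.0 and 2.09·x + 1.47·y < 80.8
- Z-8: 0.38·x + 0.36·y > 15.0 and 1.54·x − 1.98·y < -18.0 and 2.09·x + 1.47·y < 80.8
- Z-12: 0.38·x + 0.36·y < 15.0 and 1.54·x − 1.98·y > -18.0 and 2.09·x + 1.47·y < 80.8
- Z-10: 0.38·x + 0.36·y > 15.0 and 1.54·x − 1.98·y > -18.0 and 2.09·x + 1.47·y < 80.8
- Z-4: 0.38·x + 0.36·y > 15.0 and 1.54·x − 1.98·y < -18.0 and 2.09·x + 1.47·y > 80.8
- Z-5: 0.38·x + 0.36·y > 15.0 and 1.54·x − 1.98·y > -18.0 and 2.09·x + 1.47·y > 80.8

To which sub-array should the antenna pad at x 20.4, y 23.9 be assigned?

Z-10

0.38·20.4 + 0.36·23.9 = 16.356, which is > 15.0
1.54·20.4 − 1.98·23.9 = -15.906, which is > -18.0
2.09·20.4 + 1.47·23.9 = 77.769, which is < 80.8
This sign pattern matches Z-10.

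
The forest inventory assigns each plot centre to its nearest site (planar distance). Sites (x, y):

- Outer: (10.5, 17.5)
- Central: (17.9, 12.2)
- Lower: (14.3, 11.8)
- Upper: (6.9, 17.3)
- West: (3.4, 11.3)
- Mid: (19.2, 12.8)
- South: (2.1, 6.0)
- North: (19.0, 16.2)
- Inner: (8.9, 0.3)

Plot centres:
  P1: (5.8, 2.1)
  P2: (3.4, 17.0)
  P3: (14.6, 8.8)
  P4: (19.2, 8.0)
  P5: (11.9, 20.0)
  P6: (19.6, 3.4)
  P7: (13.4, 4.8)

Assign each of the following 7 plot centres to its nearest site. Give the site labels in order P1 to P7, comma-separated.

Inner, Upper, Lower, Central, Outer, Central, Inner

P1 → Inner (d²=12.85)
P2 → Upper (d²=12.34)
P3 → Lower (d²=9.09)
P4 → Central (d²=19.33)
P5 → Outer (d²=8.21)
P6 → Central (d²=80.33)
P7 → Inner (d²=40.50)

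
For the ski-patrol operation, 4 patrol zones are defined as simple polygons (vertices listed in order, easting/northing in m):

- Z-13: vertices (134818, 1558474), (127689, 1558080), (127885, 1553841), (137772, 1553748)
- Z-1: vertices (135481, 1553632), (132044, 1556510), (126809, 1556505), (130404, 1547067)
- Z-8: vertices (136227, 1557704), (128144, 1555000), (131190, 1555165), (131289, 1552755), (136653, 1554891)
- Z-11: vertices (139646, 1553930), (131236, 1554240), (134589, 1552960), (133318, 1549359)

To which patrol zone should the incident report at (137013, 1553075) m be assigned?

Z-11

Cast a ray rightward from (137013, 1553075). For each polygon, the edges (by vertex number in listed order) whose endpoints lie on opposite sides of northing = 1553075, where each meets that height, and whether that is right or left of the point:
Z-13: no edge straddles that height → 0 crossings.
Z-1: 3–4 at easting≈128115.5 (left), 4–1 at easting≈135050.2 (left) → 0 crossings.
Z-8: 3–4 at easting≈131275.9 (left), 4–5 at easting≈132092.6 (left) → 0 crossings.
Z-11: 2–3 at easting≈134287.8 (left), 4–1 at easting≈138462.4 (right) → 1 crossing.
Only Z-11 has an odd count, so the point is inside Z-11.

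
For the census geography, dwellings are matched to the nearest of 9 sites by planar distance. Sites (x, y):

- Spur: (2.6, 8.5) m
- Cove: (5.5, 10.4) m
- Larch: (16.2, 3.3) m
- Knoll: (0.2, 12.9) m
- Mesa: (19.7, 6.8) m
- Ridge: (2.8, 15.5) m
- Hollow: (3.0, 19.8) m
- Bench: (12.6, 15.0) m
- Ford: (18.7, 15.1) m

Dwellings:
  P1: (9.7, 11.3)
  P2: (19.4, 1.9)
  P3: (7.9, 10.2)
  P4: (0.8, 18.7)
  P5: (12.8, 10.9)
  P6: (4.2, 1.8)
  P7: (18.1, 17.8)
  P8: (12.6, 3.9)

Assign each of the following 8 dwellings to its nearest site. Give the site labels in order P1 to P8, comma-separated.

P1 → Cove (d²=18.45)
P2 → Larch (d²=12.20)
P3 → Cove (d²=5.80)
P4 → Hollow (d²=6.05)
P5 → Bench (d²=16.85)
P6 → Spur (d²=47.45)
P7 → Ford (d²=7.65)
P8 → Larch (d²=13.32)

Cove, Larch, Cove, Hollow, Bench, Spur, Ford, Larch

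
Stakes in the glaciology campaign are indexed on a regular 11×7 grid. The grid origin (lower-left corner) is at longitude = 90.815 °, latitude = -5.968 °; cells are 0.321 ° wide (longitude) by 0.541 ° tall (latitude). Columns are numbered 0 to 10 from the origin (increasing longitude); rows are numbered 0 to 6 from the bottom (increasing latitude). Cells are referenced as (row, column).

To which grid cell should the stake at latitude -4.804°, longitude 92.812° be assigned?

Column index: ⌊(92.812 − 90.815) / 0.321⌋ = ⌊6.221⌋ = 6
Row offset from origin: ⌊(-4.804 − -5.968) / 0.541⌋ = ⌊2.152⌋ = 2 → row 2

(2, 6)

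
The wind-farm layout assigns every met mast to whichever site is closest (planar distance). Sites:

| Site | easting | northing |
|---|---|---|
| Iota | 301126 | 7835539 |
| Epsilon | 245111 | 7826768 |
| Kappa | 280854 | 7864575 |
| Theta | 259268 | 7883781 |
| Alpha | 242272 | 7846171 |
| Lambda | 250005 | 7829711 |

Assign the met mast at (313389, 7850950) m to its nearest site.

Iota

Squared distances to each site:
Iota: 387880090.000; Epsilon: 5246654408.000; Kappa: 1244166850.000; Theta: 4006957202.000; Alpha: 5080466530.000; Lambda: 4468626577.000.
Minimum at Iota.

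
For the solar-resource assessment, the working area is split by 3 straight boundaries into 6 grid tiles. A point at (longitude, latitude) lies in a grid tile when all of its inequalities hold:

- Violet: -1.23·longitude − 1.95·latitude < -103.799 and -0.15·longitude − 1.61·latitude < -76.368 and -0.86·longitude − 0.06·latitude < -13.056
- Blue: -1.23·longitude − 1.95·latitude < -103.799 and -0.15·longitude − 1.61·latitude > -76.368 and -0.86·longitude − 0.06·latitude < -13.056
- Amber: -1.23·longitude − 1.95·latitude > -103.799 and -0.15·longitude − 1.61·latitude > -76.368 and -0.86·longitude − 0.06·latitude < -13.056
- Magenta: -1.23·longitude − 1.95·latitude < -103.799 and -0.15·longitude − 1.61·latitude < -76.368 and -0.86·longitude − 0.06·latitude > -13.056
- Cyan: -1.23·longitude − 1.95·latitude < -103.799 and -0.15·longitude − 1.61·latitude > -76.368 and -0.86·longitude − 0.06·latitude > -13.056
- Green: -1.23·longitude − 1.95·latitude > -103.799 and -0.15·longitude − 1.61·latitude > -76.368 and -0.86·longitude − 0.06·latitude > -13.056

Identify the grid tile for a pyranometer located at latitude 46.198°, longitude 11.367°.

Cyan

-1.23·11.367 − 1.95·46.198 = -104.068, which is < -103.799
-0.15·11.367 − 1.61·46.198 = -76.084, which is > -76.368
-0.86·11.367 − 0.06·46.198 = -12.547, which is > -13.056
This sign pattern matches Cyan.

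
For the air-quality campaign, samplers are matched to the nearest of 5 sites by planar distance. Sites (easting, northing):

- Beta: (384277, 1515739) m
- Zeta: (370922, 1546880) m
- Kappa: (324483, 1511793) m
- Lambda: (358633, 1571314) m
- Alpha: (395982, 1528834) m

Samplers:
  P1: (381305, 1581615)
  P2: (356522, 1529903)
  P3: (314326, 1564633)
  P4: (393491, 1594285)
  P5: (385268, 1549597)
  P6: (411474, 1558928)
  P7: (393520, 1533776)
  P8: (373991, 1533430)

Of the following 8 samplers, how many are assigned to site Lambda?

P1 → Lambda
P2 → Zeta
P3 → Lambda
P4 → Lambda
P5 → Zeta
P6 → Alpha
P7 → Alpha
P8 → Zeta
3 of the 8 go to Lambda.

3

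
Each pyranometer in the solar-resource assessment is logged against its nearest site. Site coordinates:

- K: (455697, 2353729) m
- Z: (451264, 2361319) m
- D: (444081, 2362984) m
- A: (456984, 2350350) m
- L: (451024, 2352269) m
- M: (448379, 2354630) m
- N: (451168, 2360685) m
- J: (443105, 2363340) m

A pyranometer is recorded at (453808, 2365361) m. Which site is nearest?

Z

Squared distances to each site:
K: 138871745.000; Z: 22809700.000; D: 100264658.000; A: 235417097.000; L: 179151120.000; M: 144628402.000; N: 28834576.000; J: 118638650.000.
Minimum at Z.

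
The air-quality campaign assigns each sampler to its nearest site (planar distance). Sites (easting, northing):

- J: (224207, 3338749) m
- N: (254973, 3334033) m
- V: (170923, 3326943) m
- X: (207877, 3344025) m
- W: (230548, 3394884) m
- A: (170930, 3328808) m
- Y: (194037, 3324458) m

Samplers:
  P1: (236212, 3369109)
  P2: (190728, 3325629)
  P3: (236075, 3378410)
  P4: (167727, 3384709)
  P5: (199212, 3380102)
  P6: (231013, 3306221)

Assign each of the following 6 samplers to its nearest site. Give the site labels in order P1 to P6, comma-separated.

W, Y, W, A, W, J

P1 → W (d²=696431521.00)
P2 → Y (d²=12320722.00)
P3 → W (d²=301940405.00)
P4 → A (d²=3135181010.00)
P5 → W (d²=1200452420.00)
P6 → J (d²=1104392420.00)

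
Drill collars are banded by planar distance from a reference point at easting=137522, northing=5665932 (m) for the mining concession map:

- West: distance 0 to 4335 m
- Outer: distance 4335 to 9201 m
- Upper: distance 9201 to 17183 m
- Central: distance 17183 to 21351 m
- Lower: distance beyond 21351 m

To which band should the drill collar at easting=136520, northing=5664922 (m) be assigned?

Distance = √((136520−137522)² + (5664922−5665932)²) = √(1004004.000 + 1020100.000) = 1422.710 m.
0 ≤ 1422.710 < 4335 → West.

West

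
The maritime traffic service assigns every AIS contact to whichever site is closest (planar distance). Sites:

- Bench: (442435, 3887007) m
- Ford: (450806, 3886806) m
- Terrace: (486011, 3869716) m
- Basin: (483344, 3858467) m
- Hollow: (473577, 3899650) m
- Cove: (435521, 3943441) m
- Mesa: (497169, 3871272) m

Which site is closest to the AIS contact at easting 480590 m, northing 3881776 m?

Terrace

Squared distances to each site:
Bench: 1483167386.000; Ford: 912387556.000; Terrace: 174830841.000; Basin: 550893997.000; Hollow: 368662045.000; Cove: 5833786986.000; Mesa: 385197257.000.
Minimum at Terrace.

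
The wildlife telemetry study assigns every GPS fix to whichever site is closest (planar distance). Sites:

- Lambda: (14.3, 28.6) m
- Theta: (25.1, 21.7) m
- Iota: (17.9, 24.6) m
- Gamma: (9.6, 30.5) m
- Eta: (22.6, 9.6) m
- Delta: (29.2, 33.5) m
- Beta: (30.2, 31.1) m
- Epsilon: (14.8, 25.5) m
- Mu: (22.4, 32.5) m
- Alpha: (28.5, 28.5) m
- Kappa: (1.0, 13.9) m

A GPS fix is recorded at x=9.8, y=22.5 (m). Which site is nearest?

Squared distances to each site:
Lambda: 57.460; Theta: 234.730; Iota: 70.020; Gamma: 64.040; Eta: 330.250; Delta: 497.360; Beta: 490.120; Epsilon: 34.000; Mu: 258.760; Alpha: 385.690; Kappa: 151.400.
Minimum at Epsilon.

Epsilon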